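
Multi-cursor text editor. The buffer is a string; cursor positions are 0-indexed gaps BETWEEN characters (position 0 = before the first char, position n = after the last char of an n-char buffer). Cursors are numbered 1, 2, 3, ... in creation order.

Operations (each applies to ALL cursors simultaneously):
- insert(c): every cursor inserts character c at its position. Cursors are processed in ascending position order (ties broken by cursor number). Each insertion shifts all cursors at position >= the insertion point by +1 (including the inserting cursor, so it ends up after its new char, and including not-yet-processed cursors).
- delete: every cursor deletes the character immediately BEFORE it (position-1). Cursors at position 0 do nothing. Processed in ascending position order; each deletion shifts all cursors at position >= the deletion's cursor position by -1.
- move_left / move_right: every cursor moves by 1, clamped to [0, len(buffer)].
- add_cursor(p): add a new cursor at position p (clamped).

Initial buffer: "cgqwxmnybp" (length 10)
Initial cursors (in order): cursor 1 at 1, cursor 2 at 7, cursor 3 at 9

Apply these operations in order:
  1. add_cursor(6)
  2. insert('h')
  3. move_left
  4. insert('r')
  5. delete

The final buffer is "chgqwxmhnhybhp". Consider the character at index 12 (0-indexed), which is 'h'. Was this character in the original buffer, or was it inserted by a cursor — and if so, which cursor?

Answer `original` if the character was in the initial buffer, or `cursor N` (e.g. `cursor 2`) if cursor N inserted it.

Answer: cursor 3

Derivation:
After op 1 (add_cursor(6)): buffer="cgqwxmnybp" (len 10), cursors c1@1 c4@6 c2@7 c3@9, authorship ..........
After op 2 (insert('h')): buffer="chgqwxmhnhybhp" (len 14), cursors c1@2 c4@8 c2@10 c3@13, authorship .1.....4.2..3.
After op 3 (move_left): buffer="chgqwxmhnhybhp" (len 14), cursors c1@1 c4@7 c2@9 c3@12, authorship .1.....4.2..3.
After op 4 (insert('r')): buffer="crhgqwxmrhnrhybrhp" (len 18), cursors c1@2 c4@9 c2@12 c3@16, authorship .11.....44.22..33.
After op 5 (delete): buffer="chgqwxmhnhybhp" (len 14), cursors c1@1 c4@7 c2@9 c3@12, authorship .1.....4.2..3.
Authorship (.=original, N=cursor N): . 1 . . . . . 4 . 2 . . 3 .
Index 12: author = 3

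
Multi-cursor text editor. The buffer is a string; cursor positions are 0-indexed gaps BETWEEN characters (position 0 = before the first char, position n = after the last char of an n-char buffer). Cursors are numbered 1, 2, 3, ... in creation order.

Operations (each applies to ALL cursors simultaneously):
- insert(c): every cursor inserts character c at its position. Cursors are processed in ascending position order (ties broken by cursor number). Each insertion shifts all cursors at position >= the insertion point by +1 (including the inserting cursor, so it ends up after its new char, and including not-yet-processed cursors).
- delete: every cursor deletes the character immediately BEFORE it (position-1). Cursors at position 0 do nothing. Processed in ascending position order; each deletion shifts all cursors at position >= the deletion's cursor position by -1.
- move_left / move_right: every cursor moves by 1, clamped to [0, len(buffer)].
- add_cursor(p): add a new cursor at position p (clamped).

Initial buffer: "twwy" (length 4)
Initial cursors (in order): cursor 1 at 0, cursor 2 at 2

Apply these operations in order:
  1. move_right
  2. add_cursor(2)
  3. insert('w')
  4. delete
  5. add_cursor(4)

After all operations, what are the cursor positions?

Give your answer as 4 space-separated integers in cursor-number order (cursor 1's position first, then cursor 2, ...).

Answer: 1 3 2 4

Derivation:
After op 1 (move_right): buffer="twwy" (len 4), cursors c1@1 c2@3, authorship ....
After op 2 (add_cursor(2)): buffer="twwy" (len 4), cursors c1@1 c3@2 c2@3, authorship ....
After op 3 (insert('w')): buffer="twwwwwy" (len 7), cursors c1@2 c3@4 c2@6, authorship .1.3.2.
After op 4 (delete): buffer="twwy" (len 4), cursors c1@1 c3@2 c2@3, authorship ....
After op 5 (add_cursor(4)): buffer="twwy" (len 4), cursors c1@1 c3@2 c2@3 c4@4, authorship ....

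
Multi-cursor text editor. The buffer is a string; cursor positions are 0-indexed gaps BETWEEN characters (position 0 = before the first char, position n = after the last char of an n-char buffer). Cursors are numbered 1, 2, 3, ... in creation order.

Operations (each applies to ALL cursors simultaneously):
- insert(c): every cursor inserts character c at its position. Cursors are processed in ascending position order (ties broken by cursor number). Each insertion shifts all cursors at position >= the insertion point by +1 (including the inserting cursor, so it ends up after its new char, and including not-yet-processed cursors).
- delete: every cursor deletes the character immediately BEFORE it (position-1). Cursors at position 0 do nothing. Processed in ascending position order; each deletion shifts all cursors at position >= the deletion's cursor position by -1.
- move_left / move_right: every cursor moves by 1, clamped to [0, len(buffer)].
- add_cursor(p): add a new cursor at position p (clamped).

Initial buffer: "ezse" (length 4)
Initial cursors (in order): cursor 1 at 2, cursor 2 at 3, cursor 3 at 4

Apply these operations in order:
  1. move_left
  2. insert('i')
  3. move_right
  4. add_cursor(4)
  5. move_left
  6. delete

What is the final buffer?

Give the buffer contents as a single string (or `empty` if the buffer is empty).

After op 1 (move_left): buffer="ezse" (len 4), cursors c1@1 c2@2 c3@3, authorship ....
After op 2 (insert('i')): buffer="eizisie" (len 7), cursors c1@2 c2@4 c3@6, authorship .1.2.3.
After op 3 (move_right): buffer="eizisie" (len 7), cursors c1@3 c2@5 c3@7, authorship .1.2.3.
After op 4 (add_cursor(4)): buffer="eizisie" (len 7), cursors c1@3 c4@4 c2@5 c3@7, authorship .1.2.3.
After op 5 (move_left): buffer="eizisie" (len 7), cursors c1@2 c4@3 c2@4 c3@6, authorship .1.2.3.
After op 6 (delete): buffer="ese" (len 3), cursors c1@1 c2@1 c4@1 c3@2, authorship ...

Answer: ese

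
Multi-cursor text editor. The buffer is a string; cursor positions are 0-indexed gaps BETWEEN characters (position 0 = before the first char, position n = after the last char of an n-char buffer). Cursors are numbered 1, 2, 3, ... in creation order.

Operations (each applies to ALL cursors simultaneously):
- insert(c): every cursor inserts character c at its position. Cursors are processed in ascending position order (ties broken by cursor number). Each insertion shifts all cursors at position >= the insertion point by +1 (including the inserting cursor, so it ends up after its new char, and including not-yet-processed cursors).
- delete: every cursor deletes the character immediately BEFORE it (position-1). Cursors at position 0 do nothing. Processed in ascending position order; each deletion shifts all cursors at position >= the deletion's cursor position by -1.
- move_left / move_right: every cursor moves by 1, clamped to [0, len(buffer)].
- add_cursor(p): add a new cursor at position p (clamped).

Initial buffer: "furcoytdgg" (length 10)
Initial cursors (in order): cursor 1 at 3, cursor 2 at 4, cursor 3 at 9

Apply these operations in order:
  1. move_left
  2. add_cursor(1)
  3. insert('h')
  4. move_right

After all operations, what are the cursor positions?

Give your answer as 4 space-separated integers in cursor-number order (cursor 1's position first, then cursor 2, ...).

After op 1 (move_left): buffer="furcoytdgg" (len 10), cursors c1@2 c2@3 c3@8, authorship ..........
After op 2 (add_cursor(1)): buffer="furcoytdgg" (len 10), cursors c4@1 c1@2 c2@3 c3@8, authorship ..........
After op 3 (insert('h')): buffer="fhuhrhcoytdhgg" (len 14), cursors c4@2 c1@4 c2@6 c3@12, authorship .4.1.2.....3..
After op 4 (move_right): buffer="fhuhrhcoytdhgg" (len 14), cursors c4@3 c1@5 c2@7 c3@13, authorship .4.1.2.....3..

Answer: 5 7 13 3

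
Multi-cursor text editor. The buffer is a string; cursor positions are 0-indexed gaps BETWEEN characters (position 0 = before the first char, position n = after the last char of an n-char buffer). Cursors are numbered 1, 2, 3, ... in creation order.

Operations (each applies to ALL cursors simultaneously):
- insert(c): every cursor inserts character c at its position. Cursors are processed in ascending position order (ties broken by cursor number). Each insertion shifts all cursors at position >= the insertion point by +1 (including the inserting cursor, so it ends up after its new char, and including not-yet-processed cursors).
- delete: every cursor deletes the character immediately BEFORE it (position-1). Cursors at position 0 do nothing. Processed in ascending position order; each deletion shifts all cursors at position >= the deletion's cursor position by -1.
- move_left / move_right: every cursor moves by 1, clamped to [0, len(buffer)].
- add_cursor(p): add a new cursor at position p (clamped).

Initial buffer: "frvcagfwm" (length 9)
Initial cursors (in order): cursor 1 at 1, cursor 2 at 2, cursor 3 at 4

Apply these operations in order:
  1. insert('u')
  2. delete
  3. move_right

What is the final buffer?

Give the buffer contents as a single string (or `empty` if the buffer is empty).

Answer: frvcagfwm

Derivation:
After op 1 (insert('u')): buffer="furuvcuagfwm" (len 12), cursors c1@2 c2@4 c3@7, authorship .1.2..3.....
After op 2 (delete): buffer="frvcagfwm" (len 9), cursors c1@1 c2@2 c3@4, authorship .........
After op 3 (move_right): buffer="frvcagfwm" (len 9), cursors c1@2 c2@3 c3@5, authorship .........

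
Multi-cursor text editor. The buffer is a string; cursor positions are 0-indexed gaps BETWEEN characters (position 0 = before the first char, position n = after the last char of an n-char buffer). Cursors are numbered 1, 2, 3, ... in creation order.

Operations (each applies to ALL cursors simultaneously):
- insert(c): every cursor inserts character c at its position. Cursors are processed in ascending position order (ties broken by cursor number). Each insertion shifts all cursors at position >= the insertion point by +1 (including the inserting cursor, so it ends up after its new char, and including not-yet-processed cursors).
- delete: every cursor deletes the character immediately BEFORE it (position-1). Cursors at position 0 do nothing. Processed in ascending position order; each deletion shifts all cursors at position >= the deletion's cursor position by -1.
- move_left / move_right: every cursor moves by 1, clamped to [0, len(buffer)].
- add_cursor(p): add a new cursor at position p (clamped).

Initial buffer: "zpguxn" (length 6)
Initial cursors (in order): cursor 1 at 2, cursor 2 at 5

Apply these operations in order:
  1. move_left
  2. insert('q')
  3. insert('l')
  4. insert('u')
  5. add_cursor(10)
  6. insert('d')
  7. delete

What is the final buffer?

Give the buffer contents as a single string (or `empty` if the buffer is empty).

Answer: zqlupguqluxn

Derivation:
After op 1 (move_left): buffer="zpguxn" (len 6), cursors c1@1 c2@4, authorship ......
After op 2 (insert('q')): buffer="zqpguqxn" (len 8), cursors c1@2 c2@6, authorship .1...2..
After op 3 (insert('l')): buffer="zqlpguqlxn" (len 10), cursors c1@3 c2@8, authorship .11...22..
After op 4 (insert('u')): buffer="zqlupguqluxn" (len 12), cursors c1@4 c2@10, authorship .111...222..
After op 5 (add_cursor(10)): buffer="zqlupguqluxn" (len 12), cursors c1@4 c2@10 c3@10, authorship .111...222..
After op 6 (insert('d')): buffer="zqludpguqluddxn" (len 15), cursors c1@5 c2@13 c3@13, authorship .1111...22223..
After op 7 (delete): buffer="zqlupguqluxn" (len 12), cursors c1@4 c2@10 c3@10, authorship .111...222..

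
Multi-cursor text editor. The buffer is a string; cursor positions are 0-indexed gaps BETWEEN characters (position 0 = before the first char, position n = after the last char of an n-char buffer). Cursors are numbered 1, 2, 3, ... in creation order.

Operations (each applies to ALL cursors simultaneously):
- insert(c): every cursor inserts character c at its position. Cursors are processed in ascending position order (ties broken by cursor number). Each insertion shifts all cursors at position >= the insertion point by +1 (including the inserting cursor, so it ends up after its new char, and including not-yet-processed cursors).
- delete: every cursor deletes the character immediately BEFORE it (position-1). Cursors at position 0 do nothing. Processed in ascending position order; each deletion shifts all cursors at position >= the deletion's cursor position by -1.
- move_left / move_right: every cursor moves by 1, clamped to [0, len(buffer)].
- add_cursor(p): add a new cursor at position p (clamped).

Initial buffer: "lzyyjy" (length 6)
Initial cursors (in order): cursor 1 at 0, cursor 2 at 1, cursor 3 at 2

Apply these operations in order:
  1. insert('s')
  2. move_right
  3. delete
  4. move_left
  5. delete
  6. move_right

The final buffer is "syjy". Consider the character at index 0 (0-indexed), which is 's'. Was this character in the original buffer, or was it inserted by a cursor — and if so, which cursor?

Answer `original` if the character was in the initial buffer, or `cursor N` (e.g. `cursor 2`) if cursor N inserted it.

After op 1 (insert('s')): buffer="slszsyyjy" (len 9), cursors c1@1 c2@3 c3@5, authorship 1.2.3....
After op 2 (move_right): buffer="slszsyyjy" (len 9), cursors c1@2 c2@4 c3@6, authorship 1.2.3....
After op 3 (delete): buffer="sssyjy" (len 6), cursors c1@1 c2@2 c3@3, authorship 123...
After op 4 (move_left): buffer="sssyjy" (len 6), cursors c1@0 c2@1 c3@2, authorship 123...
After op 5 (delete): buffer="syjy" (len 4), cursors c1@0 c2@0 c3@0, authorship 3...
After op 6 (move_right): buffer="syjy" (len 4), cursors c1@1 c2@1 c3@1, authorship 3...
Authorship (.=original, N=cursor N): 3 . . .
Index 0: author = 3

Answer: cursor 3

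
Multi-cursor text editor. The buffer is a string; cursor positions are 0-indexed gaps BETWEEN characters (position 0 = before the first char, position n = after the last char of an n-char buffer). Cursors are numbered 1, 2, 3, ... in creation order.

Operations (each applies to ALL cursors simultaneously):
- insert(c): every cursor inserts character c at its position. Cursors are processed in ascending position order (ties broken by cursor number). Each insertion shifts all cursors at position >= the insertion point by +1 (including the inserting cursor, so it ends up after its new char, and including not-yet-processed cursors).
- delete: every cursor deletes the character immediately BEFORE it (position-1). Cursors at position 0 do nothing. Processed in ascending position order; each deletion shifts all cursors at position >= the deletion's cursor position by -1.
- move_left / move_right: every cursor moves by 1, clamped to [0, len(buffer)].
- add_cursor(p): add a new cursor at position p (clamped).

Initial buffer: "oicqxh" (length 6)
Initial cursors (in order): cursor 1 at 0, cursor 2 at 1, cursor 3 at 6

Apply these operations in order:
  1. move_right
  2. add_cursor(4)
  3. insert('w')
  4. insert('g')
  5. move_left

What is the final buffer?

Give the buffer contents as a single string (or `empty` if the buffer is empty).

After op 1 (move_right): buffer="oicqxh" (len 6), cursors c1@1 c2@2 c3@6, authorship ......
After op 2 (add_cursor(4)): buffer="oicqxh" (len 6), cursors c1@1 c2@2 c4@4 c3@6, authorship ......
After op 3 (insert('w')): buffer="owiwcqwxhw" (len 10), cursors c1@2 c2@4 c4@7 c3@10, authorship .1.2..4..3
After op 4 (insert('g')): buffer="owgiwgcqwgxhwg" (len 14), cursors c1@3 c2@6 c4@10 c3@14, authorship .11.22..44..33
After op 5 (move_left): buffer="owgiwgcqwgxhwg" (len 14), cursors c1@2 c2@5 c4@9 c3@13, authorship .11.22..44..33

Answer: owgiwgcqwgxhwg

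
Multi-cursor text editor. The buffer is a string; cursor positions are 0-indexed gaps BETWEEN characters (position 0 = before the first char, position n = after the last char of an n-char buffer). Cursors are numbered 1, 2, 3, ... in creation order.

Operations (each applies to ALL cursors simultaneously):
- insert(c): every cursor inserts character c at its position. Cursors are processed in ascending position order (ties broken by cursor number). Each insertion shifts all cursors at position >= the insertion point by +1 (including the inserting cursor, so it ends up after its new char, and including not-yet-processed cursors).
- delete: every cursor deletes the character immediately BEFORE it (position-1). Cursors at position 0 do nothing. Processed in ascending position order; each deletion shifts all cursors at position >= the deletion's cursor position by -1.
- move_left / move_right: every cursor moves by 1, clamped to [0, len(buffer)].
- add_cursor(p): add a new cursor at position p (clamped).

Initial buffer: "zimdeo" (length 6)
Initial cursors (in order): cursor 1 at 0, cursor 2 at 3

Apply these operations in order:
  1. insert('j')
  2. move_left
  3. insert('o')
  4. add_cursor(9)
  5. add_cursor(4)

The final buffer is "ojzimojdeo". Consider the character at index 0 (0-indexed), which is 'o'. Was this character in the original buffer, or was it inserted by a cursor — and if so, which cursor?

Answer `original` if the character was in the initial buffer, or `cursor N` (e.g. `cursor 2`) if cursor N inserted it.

After op 1 (insert('j')): buffer="jzimjdeo" (len 8), cursors c1@1 c2@5, authorship 1...2...
After op 2 (move_left): buffer="jzimjdeo" (len 8), cursors c1@0 c2@4, authorship 1...2...
After op 3 (insert('o')): buffer="ojzimojdeo" (len 10), cursors c1@1 c2@6, authorship 11...22...
After op 4 (add_cursor(9)): buffer="ojzimojdeo" (len 10), cursors c1@1 c2@6 c3@9, authorship 11...22...
After op 5 (add_cursor(4)): buffer="ojzimojdeo" (len 10), cursors c1@1 c4@4 c2@6 c3@9, authorship 11...22...
Authorship (.=original, N=cursor N): 1 1 . . . 2 2 . . .
Index 0: author = 1

Answer: cursor 1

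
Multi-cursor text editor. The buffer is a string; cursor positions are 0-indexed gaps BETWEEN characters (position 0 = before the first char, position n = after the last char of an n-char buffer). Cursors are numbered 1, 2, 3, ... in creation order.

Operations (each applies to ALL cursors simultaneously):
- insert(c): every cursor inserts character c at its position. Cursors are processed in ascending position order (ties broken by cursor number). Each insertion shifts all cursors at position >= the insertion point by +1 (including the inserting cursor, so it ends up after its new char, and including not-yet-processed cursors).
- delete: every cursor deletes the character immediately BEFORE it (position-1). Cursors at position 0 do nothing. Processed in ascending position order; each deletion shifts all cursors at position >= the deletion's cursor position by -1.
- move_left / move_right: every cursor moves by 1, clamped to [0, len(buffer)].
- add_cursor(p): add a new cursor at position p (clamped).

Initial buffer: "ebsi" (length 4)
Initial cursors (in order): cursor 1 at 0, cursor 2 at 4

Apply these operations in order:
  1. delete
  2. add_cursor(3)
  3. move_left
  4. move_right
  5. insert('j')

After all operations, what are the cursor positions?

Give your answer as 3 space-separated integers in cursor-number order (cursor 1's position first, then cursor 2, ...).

After op 1 (delete): buffer="ebs" (len 3), cursors c1@0 c2@3, authorship ...
After op 2 (add_cursor(3)): buffer="ebs" (len 3), cursors c1@0 c2@3 c3@3, authorship ...
After op 3 (move_left): buffer="ebs" (len 3), cursors c1@0 c2@2 c3@2, authorship ...
After op 4 (move_right): buffer="ebs" (len 3), cursors c1@1 c2@3 c3@3, authorship ...
After op 5 (insert('j')): buffer="ejbsjj" (len 6), cursors c1@2 c2@6 c3@6, authorship .1..23

Answer: 2 6 6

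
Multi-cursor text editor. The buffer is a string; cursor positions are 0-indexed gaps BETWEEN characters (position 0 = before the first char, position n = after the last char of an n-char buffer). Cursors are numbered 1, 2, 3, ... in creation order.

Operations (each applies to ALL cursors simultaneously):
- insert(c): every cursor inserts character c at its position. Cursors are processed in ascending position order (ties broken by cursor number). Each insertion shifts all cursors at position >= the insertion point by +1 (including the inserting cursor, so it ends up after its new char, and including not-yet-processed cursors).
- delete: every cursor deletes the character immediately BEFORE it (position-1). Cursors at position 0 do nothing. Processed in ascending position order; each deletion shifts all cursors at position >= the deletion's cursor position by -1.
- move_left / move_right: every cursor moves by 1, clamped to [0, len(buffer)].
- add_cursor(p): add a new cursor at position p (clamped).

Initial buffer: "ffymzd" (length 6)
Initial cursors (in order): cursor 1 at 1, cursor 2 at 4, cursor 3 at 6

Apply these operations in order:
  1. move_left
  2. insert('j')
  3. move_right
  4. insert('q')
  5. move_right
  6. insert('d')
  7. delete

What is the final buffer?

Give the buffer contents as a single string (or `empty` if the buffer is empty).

After op 1 (move_left): buffer="ffymzd" (len 6), cursors c1@0 c2@3 c3@5, authorship ......
After op 2 (insert('j')): buffer="jffyjmzjd" (len 9), cursors c1@1 c2@5 c3@8, authorship 1...2..3.
After op 3 (move_right): buffer="jffyjmzjd" (len 9), cursors c1@2 c2@6 c3@9, authorship 1...2..3.
After op 4 (insert('q')): buffer="jfqfyjmqzjdq" (len 12), cursors c1@3 c2@8 c3@12, authorship 1.1..2.2.3.3
After op 5 (move_right): buffer="jfqfyjmqzjdq" (len 12), cursors c1@4 c2@9 c3@12, authorship 1.1..2.2.3.3
After op 6 (insert('d')): buffer="jfqfdyjmqzdjdqd" (len 15), cursors c1@5 c2@11 c3@15, authorship 1.1.1.2.2.23.33
After op 7 (delete): buffer="jfqfyjmqzjdq" (len 12), cursors c1@4 c2@9 c3@12, authorship 1.1..2.2.3.3

Answer: jfqfyjmqzjdq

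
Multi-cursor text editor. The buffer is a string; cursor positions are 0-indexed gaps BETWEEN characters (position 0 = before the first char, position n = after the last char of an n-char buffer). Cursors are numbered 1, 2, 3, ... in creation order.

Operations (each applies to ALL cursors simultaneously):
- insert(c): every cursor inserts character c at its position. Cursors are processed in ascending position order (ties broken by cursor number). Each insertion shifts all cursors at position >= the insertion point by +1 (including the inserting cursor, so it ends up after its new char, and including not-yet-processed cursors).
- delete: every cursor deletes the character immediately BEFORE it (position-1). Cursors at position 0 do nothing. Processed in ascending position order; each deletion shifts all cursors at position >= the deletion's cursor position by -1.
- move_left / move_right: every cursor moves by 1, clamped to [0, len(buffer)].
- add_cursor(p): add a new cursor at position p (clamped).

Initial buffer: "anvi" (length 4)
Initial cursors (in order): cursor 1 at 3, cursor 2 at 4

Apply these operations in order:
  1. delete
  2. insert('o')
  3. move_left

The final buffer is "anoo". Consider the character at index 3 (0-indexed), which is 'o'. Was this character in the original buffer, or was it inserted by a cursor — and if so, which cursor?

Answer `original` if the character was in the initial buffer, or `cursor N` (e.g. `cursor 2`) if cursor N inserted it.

Answer: cursor 2

Derivation:
After op 1 (delete): buffer="an" (len 2), cursors c1@2 c2@2, authorship ..
After op 2 (insert('o')): buffer="anoo" (len 4), cursors c1@4 c2@4, authorship ..12
After op 3 (move_left): buffer="anoo" (len 4), cursors c1@3 c2@3, authorship ..12
Authorship (.=original, N=cursor N): . . 1 2
Index 3: author = 2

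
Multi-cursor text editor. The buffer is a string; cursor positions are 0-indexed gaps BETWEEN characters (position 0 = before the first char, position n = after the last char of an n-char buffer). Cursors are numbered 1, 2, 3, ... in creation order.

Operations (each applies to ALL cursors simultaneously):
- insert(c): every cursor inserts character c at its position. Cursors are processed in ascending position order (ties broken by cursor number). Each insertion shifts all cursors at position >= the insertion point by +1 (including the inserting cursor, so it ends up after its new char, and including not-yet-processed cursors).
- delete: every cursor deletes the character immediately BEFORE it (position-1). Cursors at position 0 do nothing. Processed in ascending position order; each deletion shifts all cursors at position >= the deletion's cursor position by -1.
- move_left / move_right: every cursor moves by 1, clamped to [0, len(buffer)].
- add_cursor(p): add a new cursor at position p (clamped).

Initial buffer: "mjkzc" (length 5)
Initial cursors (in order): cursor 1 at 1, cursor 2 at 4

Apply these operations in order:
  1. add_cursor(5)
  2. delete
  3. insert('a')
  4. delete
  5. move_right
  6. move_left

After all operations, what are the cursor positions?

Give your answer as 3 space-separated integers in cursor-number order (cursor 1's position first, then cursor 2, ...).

Answer: 0 1 1

Derivation:
After op 1 (add_cursor(5)): buffer="mjkzc" (len 5), cursors c1@1 c2@4 c3@5, authorship .....
After op 2 (delete): buffer="jk" (len 2), cursors c1@0 c2@2 c3@2, authorship ..
After op 3 (insert('a')): buffer="ajkaa" (len 5), cursors c1@1 c2@5 c3@5, authorship 1..23
After op 4 (delete): buffer="jk" (len 2), cursors c1@0 c2@2 c3@2, authorship ..
After op 5 (move_right): buffer="jk" (len 2), cursors c1@1 c2@2 c3@2, authorship ..
After op 6 (move_left): buffer="jk" (len 2), cursors c1@0 c2@1 c3@1, authorship ..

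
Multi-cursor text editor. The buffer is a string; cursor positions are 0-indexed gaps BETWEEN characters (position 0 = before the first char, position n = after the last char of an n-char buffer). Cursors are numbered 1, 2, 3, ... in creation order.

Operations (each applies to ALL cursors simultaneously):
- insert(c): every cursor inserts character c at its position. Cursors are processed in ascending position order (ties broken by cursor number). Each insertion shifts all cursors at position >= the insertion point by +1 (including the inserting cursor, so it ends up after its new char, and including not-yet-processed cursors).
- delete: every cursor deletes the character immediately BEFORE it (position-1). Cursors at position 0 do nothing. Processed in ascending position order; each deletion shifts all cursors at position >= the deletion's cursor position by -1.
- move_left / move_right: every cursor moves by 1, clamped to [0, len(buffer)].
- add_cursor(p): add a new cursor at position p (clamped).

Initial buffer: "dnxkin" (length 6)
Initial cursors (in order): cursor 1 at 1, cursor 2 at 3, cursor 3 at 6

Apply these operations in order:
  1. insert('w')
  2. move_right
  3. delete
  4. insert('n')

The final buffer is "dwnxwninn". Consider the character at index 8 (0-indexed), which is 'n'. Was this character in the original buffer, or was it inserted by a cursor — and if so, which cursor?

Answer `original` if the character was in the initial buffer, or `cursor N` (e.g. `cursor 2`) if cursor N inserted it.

Answer: cursor 3

Derivation:
After op 1 (insert('w')): buffer="dwnxwkinw" (len 9), cursors c1@2 c2@5 c3@9, authorship .1..2...3
After op 2 (move_right): buffer="dwnxwkinw" (len 9), cursors c1@3 c2@6 c3@9, authorship .1..2...3
After op 3 (delete): buffer="dwxwin" (len 6), cursors c1@2 c2@4 c3@6, authorship .1.2..
After op 4 (insert('n')): buffer="dwnxwninn" (len 9), cursors c1@3 c2@6 c3@9, authorship .11.22..3
Authorship (.=original, N=cursor N): . 1 1 . 2 2 . . 3
Index 8: author = 3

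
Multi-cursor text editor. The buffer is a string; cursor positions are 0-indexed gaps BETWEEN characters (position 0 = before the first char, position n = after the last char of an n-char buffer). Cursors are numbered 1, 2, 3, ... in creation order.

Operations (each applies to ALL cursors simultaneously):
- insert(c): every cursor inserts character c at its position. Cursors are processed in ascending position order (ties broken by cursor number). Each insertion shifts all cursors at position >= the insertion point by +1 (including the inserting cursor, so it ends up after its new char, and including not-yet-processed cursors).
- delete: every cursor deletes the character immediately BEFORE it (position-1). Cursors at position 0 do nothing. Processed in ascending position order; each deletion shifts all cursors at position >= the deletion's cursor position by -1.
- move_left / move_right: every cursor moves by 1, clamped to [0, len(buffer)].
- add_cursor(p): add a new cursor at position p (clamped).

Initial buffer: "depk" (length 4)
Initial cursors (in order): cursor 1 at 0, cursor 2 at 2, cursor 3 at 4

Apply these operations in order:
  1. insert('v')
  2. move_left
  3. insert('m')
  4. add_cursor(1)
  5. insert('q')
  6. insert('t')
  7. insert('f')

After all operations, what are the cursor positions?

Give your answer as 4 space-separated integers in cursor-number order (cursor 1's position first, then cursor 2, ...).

After op 1 (insert('v')): buffer="vdevpkv" (len 7), cursors c1@1 c2@4 c3@7, authorship 1..2..3
After op 2 (move_left): buffer="vdevpkv" (len 7), cursors c1@0 c2@3 c3@6, authorship 1..2..3
After op 3 (insert('m')): buffer="mvdemvpkmv" (len 10), cursors c1@1 c2@5 c3@9, authorship 11..22..33
After op 4 (add_cursor(1)): buffer="mvdemvpkmv" (len 10), cursors c1@1 c4@1 c2@5 c3@9, authorship 11..22..33
After op 5 (insert('q')): buffer="mqqvdemqvpkmqv" (len 14), cursors c1@3 c4@3 c2@8 c3@13, authorship 1141..222..333
After op 6 (insert('t')): buffer="mqqttvdemqtvpkmqtv" (len 18), cursors c1@5 c4@5 c2@11 c3@17, authorship 114141..2222..3333
After op 7 (insert('f')): buffer="mqqttffvdemqtfvpkmqtfv" (len 22), cursors c1@7 c4@7 c2@14 c3@21, authorship 11414141..22222..33333

Answer: 7 14 21 7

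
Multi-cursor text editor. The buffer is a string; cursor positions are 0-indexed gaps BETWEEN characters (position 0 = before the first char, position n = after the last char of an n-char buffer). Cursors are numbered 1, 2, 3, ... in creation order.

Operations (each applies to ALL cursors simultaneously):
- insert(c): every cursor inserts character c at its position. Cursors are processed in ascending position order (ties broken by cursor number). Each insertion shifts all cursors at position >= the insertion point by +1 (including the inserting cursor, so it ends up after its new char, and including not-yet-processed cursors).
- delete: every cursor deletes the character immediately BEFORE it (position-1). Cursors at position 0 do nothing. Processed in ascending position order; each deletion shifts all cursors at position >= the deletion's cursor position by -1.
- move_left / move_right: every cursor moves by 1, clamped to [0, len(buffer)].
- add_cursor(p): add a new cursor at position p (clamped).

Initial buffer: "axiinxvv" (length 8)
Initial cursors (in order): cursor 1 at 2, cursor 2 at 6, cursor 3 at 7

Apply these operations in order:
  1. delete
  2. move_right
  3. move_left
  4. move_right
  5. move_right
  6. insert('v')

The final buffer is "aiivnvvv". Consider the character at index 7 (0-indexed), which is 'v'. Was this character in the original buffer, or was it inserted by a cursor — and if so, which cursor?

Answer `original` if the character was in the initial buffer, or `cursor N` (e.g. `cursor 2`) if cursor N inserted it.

After op 1 (delete): buffer="aiinv" (len 5), cursors c1@1 c2@4 c3@4, authorship .....
After op 2 (move_right): buffer="aiinv" (len 5), cursors c1@2 c2@5 c3@5, authorship .....
After op 3 (move_left): buffer="aiinv" (len 5), cursors c1@1 c2@4 c3@4, authorship .....
After op 4 (move_right): buffer="aiinv" (len 5), cursors c1@2 c2@5 c3@5, authorship .....
After op 5 (move_right): buffer="aiinv" (len 5), cursors c1@3 c2@5 c3@5, authorship .....
After op 6 (insert('v')): buffer="aiivnvvv" (len 8), cursors c1@4 c2@8 c3@8, authorship ...1..23
Authorship (.=original, N=cursor N): . . . 1 . . 2 3
Index 7: author = 3

Answer: cursor 3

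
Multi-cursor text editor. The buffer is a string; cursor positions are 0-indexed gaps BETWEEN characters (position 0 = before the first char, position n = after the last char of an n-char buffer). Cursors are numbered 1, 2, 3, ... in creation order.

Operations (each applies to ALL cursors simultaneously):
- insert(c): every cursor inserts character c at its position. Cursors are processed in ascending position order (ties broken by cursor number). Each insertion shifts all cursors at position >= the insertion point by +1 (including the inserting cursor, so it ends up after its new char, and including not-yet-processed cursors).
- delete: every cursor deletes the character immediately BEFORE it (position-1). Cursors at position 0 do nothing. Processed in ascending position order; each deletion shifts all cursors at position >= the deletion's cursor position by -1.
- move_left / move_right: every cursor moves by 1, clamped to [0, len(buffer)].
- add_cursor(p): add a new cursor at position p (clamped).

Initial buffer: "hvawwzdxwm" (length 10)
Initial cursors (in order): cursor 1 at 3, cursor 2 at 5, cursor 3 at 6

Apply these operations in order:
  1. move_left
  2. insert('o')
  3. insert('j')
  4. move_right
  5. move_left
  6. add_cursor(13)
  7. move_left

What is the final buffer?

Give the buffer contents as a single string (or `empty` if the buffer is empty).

Answer: hvojawojwojzdxwm

Derivation:
After op 1 (move_left): buffer="hvawwzdxwm" (len 10), cursors c1@2 c2@4 c3@5, authorship ..........
After op 2 (insert('o')): buffer="hvoawowozdxwm" (len 13), cursors c1@3 c2@6 c3@8, authorship ..1..2.3.....
After op 3 (insert('j')): buffer="hvojawojwojzdxwm" (len 16), cursors c1@4 c2@8 c3@11, authorship ..11..22.33.....
After op 4 (move_right): buffer="hvojawojwojzdxwm" (len 16), cursors c1@5 c2@9 c3@12, authorship ..11..22.33.....
After op 5 (move_left): buffer="hvojawojwojzdxwm" (len 16), cursors c1@4 c2@8 c3@11, authorship ..11..22.33.....
After op 6 (add_cursor(13)): buffer="hvojawojwojzdxwm" (len 16), cursors c1@4 c2@8 c3@11 c4@13, authorship ..11..22.33.....
After op 7 (move_left): buffer="hvojawojwojzdxwm" (len 16), cursors c1@3 c2@7 c3@10 c4@12, authorship ..11..22.33.....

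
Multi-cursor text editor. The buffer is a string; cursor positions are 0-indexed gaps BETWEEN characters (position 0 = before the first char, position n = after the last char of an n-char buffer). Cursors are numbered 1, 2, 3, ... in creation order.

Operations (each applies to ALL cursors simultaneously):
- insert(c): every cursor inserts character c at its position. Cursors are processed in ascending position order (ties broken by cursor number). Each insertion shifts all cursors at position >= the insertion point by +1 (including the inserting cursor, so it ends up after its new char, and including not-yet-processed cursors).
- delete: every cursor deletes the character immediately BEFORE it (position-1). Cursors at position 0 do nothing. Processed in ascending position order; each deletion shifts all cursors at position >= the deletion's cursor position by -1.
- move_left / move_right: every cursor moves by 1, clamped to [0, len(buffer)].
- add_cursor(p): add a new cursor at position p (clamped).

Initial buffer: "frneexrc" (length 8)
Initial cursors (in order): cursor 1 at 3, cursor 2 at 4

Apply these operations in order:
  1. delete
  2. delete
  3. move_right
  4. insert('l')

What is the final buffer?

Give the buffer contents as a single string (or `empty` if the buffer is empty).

After op 1 (delete): buffer="frexrc" (len 6), cursors c1@2 c2@2, authorship ......
After op 2 (delete): buffer="exrc" (len 4), cursors c1@0 c2@0, authorship ....
After op 3 (move_right): buffer="exrc" (len 4), cursors c1@1 c2@1, authorship ....
After op 4 (insert('l')): buffer="ellxrc" (len 6), cursors c1@3 c2@3, authorship .12...

Answer: ellxrc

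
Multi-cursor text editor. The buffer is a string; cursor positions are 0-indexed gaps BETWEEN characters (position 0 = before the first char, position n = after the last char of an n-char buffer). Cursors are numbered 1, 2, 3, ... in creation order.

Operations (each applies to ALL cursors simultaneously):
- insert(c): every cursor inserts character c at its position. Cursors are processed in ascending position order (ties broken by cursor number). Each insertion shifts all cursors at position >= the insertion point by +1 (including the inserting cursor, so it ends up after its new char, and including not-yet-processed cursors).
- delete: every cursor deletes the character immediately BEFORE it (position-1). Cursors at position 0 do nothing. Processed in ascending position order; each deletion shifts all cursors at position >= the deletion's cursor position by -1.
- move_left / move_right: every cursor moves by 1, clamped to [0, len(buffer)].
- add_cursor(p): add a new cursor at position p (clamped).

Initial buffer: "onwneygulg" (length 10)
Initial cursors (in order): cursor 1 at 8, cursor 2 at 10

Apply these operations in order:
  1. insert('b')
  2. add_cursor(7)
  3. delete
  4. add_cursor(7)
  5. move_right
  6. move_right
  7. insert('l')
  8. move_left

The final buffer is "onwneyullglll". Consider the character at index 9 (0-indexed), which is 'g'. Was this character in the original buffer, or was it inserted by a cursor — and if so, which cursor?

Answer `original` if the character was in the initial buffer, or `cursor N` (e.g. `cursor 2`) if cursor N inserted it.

Answer: original

Derivation:
After op 1 (insert('b')): buffer="onwneygublgb" (len 12), cursors c1@9 c2@12, authorship ........1..2
After op 2 (add_cursor(7)): buffer="onwneygublgb" (len 12), cursors c3@7 c1@9 c2@12, authorship ........1..2
After op 3 (delete): buffer="onwneyulg" (len 9), cursors c3@6 c1@7 c2@9, authorship .........
After op 4 (add_cursor(7)): buffer="onwneyulg" (len 9), cursors c3@6 c1@7 c4@7 c2@9, authorship .........
After op 5 (move_right): buffer="onwneyulg" (len 9), cursors c3@7 c1@8 c4@8 c2@9, authorship .........
After op 6 (move_right): buffer="onwneyulg" (len 9), cursors c3@8 c1@9 c2@9 c4@9, authorship .........
After op 7 (insert('l')): buffer="onwneyullglll" (len 13), cursors c3@9 c1@13 c2@13 c4@13, authorship ........3.124
After op 8 (move_left): buffer="onwneyullglll" (len 13), cursors c3@8 c1@12 c2@12 c4@12, authorship ........3.124
Authorship (.=original, N=cursor N): . . . . . . . . 3 . 1 2 4
Index 9: author = original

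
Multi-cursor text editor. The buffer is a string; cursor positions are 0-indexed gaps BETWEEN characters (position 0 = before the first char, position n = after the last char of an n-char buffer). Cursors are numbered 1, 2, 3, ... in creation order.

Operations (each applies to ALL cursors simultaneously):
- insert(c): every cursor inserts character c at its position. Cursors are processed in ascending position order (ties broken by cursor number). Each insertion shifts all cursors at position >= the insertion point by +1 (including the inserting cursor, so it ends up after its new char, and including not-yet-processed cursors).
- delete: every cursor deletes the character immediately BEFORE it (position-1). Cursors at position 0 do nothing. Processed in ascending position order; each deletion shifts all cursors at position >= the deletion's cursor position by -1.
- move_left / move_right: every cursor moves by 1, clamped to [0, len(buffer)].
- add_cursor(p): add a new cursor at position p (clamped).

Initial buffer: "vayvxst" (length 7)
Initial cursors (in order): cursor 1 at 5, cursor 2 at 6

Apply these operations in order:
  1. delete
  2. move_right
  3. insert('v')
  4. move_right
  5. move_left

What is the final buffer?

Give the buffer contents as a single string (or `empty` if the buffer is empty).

After op 1 (delete): buffer="vayvt" (len 5), cursors c1@4 c2@4, authorship .....
After op 2 (move_right): buffer="vayvt" (len 5), cursors c1@5 c2@5, authorship .....
After op 3 (insert('v')): buffer="vayvtvv" (len 7), cursors c1@7 c2@7, authorship .....12
After op 4 (move_right): buffer="vayvtvv" (len 7), cursors c1@7 c2@7, authorship .....12
After op 5 (move_left): buffer="vayvtvv" (len 7), cursors c1@6 c2@6, authorship .....12

Answer: vayvtvv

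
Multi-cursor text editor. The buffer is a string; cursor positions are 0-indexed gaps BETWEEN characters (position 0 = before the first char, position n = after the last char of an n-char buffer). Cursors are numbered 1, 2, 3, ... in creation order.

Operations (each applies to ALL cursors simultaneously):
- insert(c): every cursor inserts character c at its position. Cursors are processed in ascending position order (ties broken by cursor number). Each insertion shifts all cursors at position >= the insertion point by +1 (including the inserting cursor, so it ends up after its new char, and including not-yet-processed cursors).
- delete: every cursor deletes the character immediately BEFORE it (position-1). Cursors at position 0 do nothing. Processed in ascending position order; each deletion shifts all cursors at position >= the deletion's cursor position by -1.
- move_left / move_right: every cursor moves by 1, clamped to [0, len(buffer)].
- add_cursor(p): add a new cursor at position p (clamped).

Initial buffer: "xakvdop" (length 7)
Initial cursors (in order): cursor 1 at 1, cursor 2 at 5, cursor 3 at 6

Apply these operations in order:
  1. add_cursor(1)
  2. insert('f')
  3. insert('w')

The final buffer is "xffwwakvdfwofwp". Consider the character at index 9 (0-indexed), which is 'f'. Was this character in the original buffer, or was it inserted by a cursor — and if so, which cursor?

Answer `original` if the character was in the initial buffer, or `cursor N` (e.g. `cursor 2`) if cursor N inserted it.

Answer: cursor 2

Derivation:
After op 1 (add_cursor(1)): buffer="xakvdop" (len 7), cursors c1@1 c4@1 c2@5 c3@6, authorship .......
After op 2 (insert('f')): buffer="xffakvdfofp" (len 11), cursors c1@3 c4@3 c2@8 c3@10, authorship .14....2.3.
After op 3 (insert('w')): buffer="xffwwakvdfwofwp" (len 15), cursors c1@5 c4@5 c2@11 c3@14, authorship .1414....22.33.
Authorship (.=original, N=cursor N): . 1 4 1 4 . . . . 2 2 . 3 3 .
Index 9: author = 2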